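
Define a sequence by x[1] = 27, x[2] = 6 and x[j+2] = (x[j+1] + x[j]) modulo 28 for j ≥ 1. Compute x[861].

We have x[1] = 27, x[2] = 6, x[3] = 5, x[4] = 11, x[5] = 16, x[6] = 27, x[7] = 15, x[8] = 14, x[9] = 1, x[10] = 15, x[11] = 16, x[12] = 3, x[13] = 19, x[14] = 22, x[15] = 13, x[16] = 7, x[17] = 20, x[18] = 27, x[19] = 19, x[20] = 18, x[21] = 9, x[22] = 27, x[23] = 8, x[24] = 7, x[25] = 15, x[26] = 22, x[27] = 9, x[28] = 3, x[29] = 12, x[30] = 15, x[31] = 27, x[32] = 14, x[33] = 13, x[34] = 27, x[35] = 12, x[36] = 11, x[37] = 23, x[38] = 6, x[39] = 1, x[40] = 7, x[41] = 8, x[42] = 15, x[43] = 23, x[44] = 10, x[45] = 5, x[46] = 15, x[47] = 20, x[48] = 7, x[49] = 27, x[50] = 6.
Since (x[49], x[50]) = (x[1], x[2]) = (27, 6) (two consecutive terms determine the rest), the sequence is periodic with period 48.
So x[861] = x[1 + ((861-1) mod 48)] = x[45] = 5.

5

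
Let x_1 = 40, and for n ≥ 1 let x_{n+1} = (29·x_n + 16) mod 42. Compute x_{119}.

10

Listing terms: x_1 = 40, x_2 = 0, x_3 = 16, x_4 = 18, x_5 = 34, x_6 = 36, x_7 = 10, x_8 = 12, x_9 = 28, x_{10} = 30, x_{11} = 4, x_{12} = 6, x_{13} = 22, x_{14} = 24, x_{15} = 40.
The sequence repeats with period 14.
So x_{119} = x_{1 + ((119-1) mod 14)} = x_7 = 10.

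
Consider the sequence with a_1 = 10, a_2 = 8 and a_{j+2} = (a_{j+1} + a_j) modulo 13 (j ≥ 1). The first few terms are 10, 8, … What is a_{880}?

1

Computing terms: a_1 = 10; a_2 = 8; a_3 = 5; a_4 = 0; a_5 = 5; a_6 = 5; a_7 = 10; a_8 = 2; a_9 = 12; a_{10} = 1; a_{11} = 0; a_{12} = 1; a_{13} = 1; a_{14} = 2; a_{15} = 3; a_{16} = 5; a_{17} = 8; a_{18} = 0; a_{19} = 8; a_{20} = 8; a_{21} = 3; a_{22} = 11; a_{23} = 1; a_{24} = 12; a_{25} = 0; a_{26} = 12; a_{27} = 12; a_{28} = 11; a_{29} = 10; a_{30} = 8.
The sequence repeats with period 28.
(880 - 1) mod 28 = 11, so a_{880} = a_{12} = 1.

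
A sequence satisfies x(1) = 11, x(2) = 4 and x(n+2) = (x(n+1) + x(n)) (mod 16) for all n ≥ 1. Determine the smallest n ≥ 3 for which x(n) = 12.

Listing terms: x(1) = 11; x(2) = 4; x(3) = 15; x(4) = 3; x(5) = 2; x(6) = 5; x(7) = 7; x(8) = 12; x(9) = 3; x(10) = 15; x(11) = 2; x(12) = 1; x(13) = 3; x(14) = 4; x(15) = 7; x(16) = 11; x(17) = 2; x(18) = 13; x(19) = 15; x(20) = 12; x(21) = 11; x(22) = 7; x(23) = 2; x(24) = 9; x(25) = 11; x(26) = 4.
Since (x(25), x(26)) = (x(1), x(2)) = (11, 4) (two consecutive terms determine the rest), the sequence is periodic with period 24.
The value 12 first appears (with n ≥ 3) at x(8).

8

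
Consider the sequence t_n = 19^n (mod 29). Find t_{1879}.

15

t_1 = 19; t_2 = 13; t_3 = 15; t_4 = 24; t_5 = 21; t_6 = 22; t_7 = 12; t_8 = 25; t_9 = 11; t_{10} = 6; t_{11} = 27; t_{12} = 20; t_{13} = 3; t_{14} = 28; t_{15} = 10; t_{16} = 16; t_{17} = 14; t_{18} = 5; t_{19} = 8; t_{20} = 7; t_{21} = 17; t_{22} = 4; t_{23} = 18; t_{24} = 23; t_{25} = 2; t_{26} = 9; t_{27} = 26; t_{28} = 1; t_{29} = 19.
Since t_{29} = t_1 = 19, the sequence is periodic with period 28.
So t_{1879} = t_{1 + ((1879-1) mod 28)} = t_3 = 15.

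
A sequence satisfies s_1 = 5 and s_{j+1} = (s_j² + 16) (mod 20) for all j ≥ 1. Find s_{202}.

5

Computing terms: s_1 = 5; s_2 = 1; s_3 = 17; s_4 = 5.
The sequence repeats with period 3.
(202 - 1) mod 3 = 0, so s_{202} = s_1 = 5.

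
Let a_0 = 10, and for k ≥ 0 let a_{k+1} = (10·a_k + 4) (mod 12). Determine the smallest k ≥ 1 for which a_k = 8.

a_0 = 10; a_1 = 8; a_2 = 0; a_3 = 4; a_4 = 8.
Since a_4 = a_1 = 8, the sequence is eventually periodic: after a pre-period of length 1 it cycles with period 3.
The value 8 first appears (with k ≥ 1) at a_1.

1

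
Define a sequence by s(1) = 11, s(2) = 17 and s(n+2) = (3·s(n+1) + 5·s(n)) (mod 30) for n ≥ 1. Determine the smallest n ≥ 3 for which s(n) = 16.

3

Computing terms: s(1) = 11; s(2) = 17; s(3) = 16; s(4) = 13; s(5) = 29; s(6) = 2; s(7) = 1; s(8) = 13; s(9) = 14; s(10) = 17; s(11) = 1; s(12) = 28; s(13) = 29; s(14) = 17; s(15) = 16.
Since (s(14), s(15)) = (s(2), s(3)) = (17, 16) (two consecutive terms determine the rest), the sequence is eventually periodic: after a pre-period of length 1 it cycles with period 12.
The value 16 first appears (with n ≥ 3) at s(3).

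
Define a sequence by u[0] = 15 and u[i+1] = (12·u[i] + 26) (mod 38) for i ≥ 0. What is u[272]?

u[0] = 15, u[1] = 16, u[2] = 28, u[3] = 20, u[4] = 0, u[5] = 26, u[6] = 34, u[7] = 16.
Since u[7] = u[1] = 16, the sequence is eventually periodic: after a pre-period of length 1 it cycles with period 6.
For i ≥ 1, u[i] depends only on (i - 1) mod 6. (272 - 1) mod 6 = 1, so u[272] = u[2] = 28.

28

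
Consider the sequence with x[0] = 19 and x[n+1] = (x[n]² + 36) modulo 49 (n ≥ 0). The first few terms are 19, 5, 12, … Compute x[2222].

12

x[0] = 19,  x[1] = 5,  x[2] = 12,  x[3] = 33,  x[4] = 47,  x[5] = 40,  x[6] = 19.
The sequence repeats with period 6.
So x[2222] = x[0 + ((2222-0) mod 6)] = x[2] = 12.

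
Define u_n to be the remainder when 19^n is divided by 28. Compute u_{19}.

19

u_1 = 19, u_2 = 25, u_3 = 27, u_4 = 9, u_5 = 3, u_6 = 1, u_7 = 19.
The sequence repeats with period 6.
(19 - 1) mod 6 = 0, so u_{19} = u_1 = 19.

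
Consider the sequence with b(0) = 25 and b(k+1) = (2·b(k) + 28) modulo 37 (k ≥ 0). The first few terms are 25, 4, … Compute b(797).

Computing terms: b(0) = 25,  b(1) = 4,  b(2) = 36,  b(3) = 26,  b(4) = 6,  b(5) = 3,  b(6) = 34,  b(7) = 22,  b(8) = 35,  b(9) = 24,  b(10) = 2,  b(11) = 32,  b(12) = 18,  b(13) = 27,  b(14) = 8,  b(15) = 7,  b(16) = 5,  b(17) = 1,  b(18) = 30,  b(19) = 14,  b(20) = 19,  b(21) = 29,  b(22) = 12,  b(23) = 15,  b(24) = 21,  b(25) = 33,  b(26) = 20,  b(27) = 31,  b(28) = 16,  b(29) = 23,  b(30) = 0,  b(31) = 28,  b(32) = 10,  b(33) = 11,  b(34) = 13,  b(35) = 17,  b(36) = 25.
The sequence repeats with period 36.
So b(797) = b(0 + ((797-0) mod 36)) = b(5) = 3.

3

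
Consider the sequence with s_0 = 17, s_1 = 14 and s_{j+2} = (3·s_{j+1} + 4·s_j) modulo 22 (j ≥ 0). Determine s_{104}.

s_0 = 17,  s_1 = 14,  s_2 = 0,  s_3 = 12,  s_4 = 14,  s_5 = 2,  s_6 = 18,  s_7 = 18,  s_8 = 16,  s_9 = 10,  s_{10} = 6,  s_{11} = 14,  s_{12} = 0.
Since (s_{11}, s_{12}) = (s_1, s_2) = (14, 0) (two consecutive terms determine the rest), the sequence is eventually periodic: after a pre-period of length 1 it cycles with period 10.
For j ≥ 1, s_j depends only on (j - 1) mod 10. (104 - 1) mod 10 = 3, so s_{104} = s_4 = 14.

14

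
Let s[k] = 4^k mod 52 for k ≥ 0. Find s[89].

Listing terms: s[0] = 1,  s[1] = 4,  s[2] = 16,  s[3] = 12,  s[4] = 48,  s[5] = 36,  s[6] = 40,  s[7] = 4.
Since s[7] = s[1] = 4, the sequence is eventually periodic: after a pre-period of length 1 it cycles with period 6.
For k ≥ 1, s[k] depends only on (k - 1) mod 6. (89 - 1) mod 6 = 4, so s[89] = s[5] = 36.

36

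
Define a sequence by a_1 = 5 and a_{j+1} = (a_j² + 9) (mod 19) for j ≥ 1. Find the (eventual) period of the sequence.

6

a_1 = 5; a_2 = 15; a_3 = 6; a_4 = 7; a_5 = 1; a_6 = 10; a_7 = 14; a_8 = 15.
Since a_8 = a_2 = 15, the sequence is eventually periodic: after a pre-period of length 1 it cycles with period 6.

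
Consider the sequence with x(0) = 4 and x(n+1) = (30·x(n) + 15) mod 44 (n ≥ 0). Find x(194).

13

Listing terms: x(0) = 4; x(1) = 3; x(2) = 17; x(3) = 41; x(4) = 13; x(5) = 9; x(6) = 21; x(7) = 29; x(8) = 5; x(9) = 33; x(10) = 37; x(11) = 25; x(12) = 17.
Since x(12) = x(2) = 17, the sequence is eventually periodic: after a pre-period of length 2 it cycles with period 10.
For n ≥ 2, x(n) depends only on (n - 2) mod 10. (194 - 2) mod 10 = 2, so x(194) = x(4) = 13.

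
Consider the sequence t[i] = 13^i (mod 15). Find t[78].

We have t[0] = 1, t[1] = 13, t[2] = 4, t[3] = 7, t[4] = 1.
The sequence repeats with period 4.
So t[78] = t[0 + ((78-0) mod 4)] = t[2] = 4.

4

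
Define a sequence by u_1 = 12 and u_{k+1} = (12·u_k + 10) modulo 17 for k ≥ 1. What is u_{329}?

We have u_1 = 12, u_2 = 1, u_3 = 5, u_4 = 2, u_5 = 0, u_6 = 10, u_7 = 11, u_8 = 6, u_9 = 14, u_{10} = 8, u_{11} = 4, u_{12} = 7, u_{13} = 9, u_{14} = 16, u_{15} = 15, u_{16} = 3, u_{17} = 12.
Since u_{17} = u_1 = 12, the sequence is periodic with period 16.
So u_{329} = u_{1 + ((329-1) mod 16)} = u_9 = 14.

14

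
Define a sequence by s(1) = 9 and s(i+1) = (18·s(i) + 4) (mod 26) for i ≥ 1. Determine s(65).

Computing terms: s(1) = 9; s(2) = 10; s(3) = 2; s(4) = 14; s(5) = 22; s(6) = 10.
Since s(6) = s(2) = 10, the sequence is eventually periodic: after a pre-period of length 1 it cycles with period 4.
For i ≥ 2, s(i) depends only on (i - 2) mod 4. (65 - 2) mod 4 = 3, so s(65) = s(5) = 22.

22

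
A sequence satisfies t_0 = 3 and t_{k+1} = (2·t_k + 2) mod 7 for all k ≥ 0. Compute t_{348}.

3

Computing terms: t_0 = 3, t_1 = 1, t_2 = 4, t_3 = 3.
Since t_3 = t_0 = 3, the sequence is periodic with period 3.
So t_{348} = t_{0 + ((348-0) mod 3)} = t_0 = 3.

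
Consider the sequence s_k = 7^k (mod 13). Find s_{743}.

2

Listing terms: s_1 = 7,  s_2 = 10,  s_3 = 5,  s_4 = 9,  s_5 = 11,  s_6 = 12,  s_7 = 6,  s_8 = 3,  s_9 = 8,  s_{10} = 4,  s_{11} = 2,  s_{12} = 1,  s_{13} = 7.
Since s_{13} = s_1 = 7, the sequence is periodic with period 12.
So s_{743} = s_{1 + ((743-1) mod 12)} = s_{11} = 2.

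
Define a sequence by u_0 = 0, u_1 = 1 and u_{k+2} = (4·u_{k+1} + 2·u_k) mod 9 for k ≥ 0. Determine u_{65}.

Computing terms: u_0 = 0; u_1 = 1; u_2 = 4; u_3 = 0; u_4 = 8; u_5 = 5; u_6 = 0; u_7 = 1.
The sequence repeats with period 6.
(65 - 0) mod 6 = 5, so u_{65} = u_5 = 5.

5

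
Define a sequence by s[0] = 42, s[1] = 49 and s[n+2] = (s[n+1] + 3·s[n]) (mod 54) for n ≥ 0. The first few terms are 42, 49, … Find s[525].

52

Computing terms: s[0] = 42, s[1] = 49, s[2] = 13, s[3] = 52, s[4] = 37, s[5] = 31, s[6] = 34, s[7] = 19, s[8] = 13, s[9] = 16, s[10] = 1, s[11] = 49, s[12] = 52, s[13] = 37.
Since (s[12], s[13]) = (s[3], s[4]) = (52, 37) (two consecutive terms determine the rest), the sequence is eventually periodic: after a pre-period of length 3 it cycles with period 9.
For n ≥ 3, s[n] depends only on (n - 3) mod 9. (525 - 3) mod 9 = 0, so s[525] = s[3] = 52.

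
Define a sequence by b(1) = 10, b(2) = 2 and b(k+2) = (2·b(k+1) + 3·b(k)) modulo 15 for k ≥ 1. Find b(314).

2

We have b(1) = 10, b(2) = 2, b(3) = 4, b(4) = 14, b(5) = 10, b(6) = 2.
Since (b(5), b(6)) = (b(1), b(2)) = (10, 2) (two consecutive terms determine the rest), the sequence is periodic with period 4.
So b(314) = b(1 + ((314-1) mod 4)) = b(2) = 2.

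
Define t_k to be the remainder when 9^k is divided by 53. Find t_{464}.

24

Computing terms: t_0 = 1,  t_1 = 9,  t_2 = 28,  t_3 = 40,  t_4 = 42,  t_5 = 7,  t_6 = 10,  t_7 = 37,  t_8 = 15,  t_9 = 29,  t_{10} = 49,  t_{11} = 17,  t_{12} = 47,  t_{13} = 52,  t_{14} = 44,  t_{15} = 25,  t_{16} = 13,  t_{17} = 11,  t_{18} = 46,  t_{19} = 43,  t_{20} = 16,  t_{21} = 38,  t_{22} = 24,  t_{23} = 4,  t_{24} = 36,  t_{25} = 6,  t_{26} = 1.
The sequence repeats with period 26.
(464 - 0) mod 26 = 22, so t_{464} = t_{22} = 24.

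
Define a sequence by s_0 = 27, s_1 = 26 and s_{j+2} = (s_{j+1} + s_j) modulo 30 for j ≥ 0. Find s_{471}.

29

Listing terms: s_0 = 27; s_1 = 26; s_2 = 23; s_3 = 19; s_4 = 12; s_5 = 1; s_6 = 13; s_7 = 14; s_8 = 27; s_9 = 11; s_{10} = 8; s_{11} = 19; s_{12} = 27; s_{13} = 16; s_{14} = 13; s_{15} = 29; s_{16} = 12; s_{17} = 11; s_{18} = 23; s_{19} = 4; s_{20} = 27; s_{21} = 1; s_{22} = 28; s_{23} = 29; s_{24} = 27; s_{25} = 26.
The sequence repeats with period 24.
(471 - 0) mod 24 = 15, so s_{471} = s_{15} = 29.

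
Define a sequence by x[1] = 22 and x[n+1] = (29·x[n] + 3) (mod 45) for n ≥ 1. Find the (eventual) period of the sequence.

6

Listing terms: x[1] = 22, x[2] = 11, x[3] = 7, x[4] = 26, x[5] = 37, x[6] = 41, x[7] = 22.
Since x[7] = x[1] = 22, the sequence is periodic with period 6.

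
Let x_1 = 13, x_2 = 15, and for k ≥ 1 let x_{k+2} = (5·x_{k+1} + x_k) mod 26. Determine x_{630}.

Listing terms: x_1 = 13; x_2 = 15; x_3 = 10; x_4 = 13; x_5 = 23; x_6 = 24; x_7 = 13; x_8 = 11; x_9 = 16; x_{10} = 13; x_{11} = 3; x_{12} = 2; x_{13} = 13; x_{14} = 15.
Since (x_{13}, x_{14}) = (x_1, x_2) = (13, 15) (two consecutive terms determine the rest), the sequence is periodic with period 12.
(630 - 1) mod 12 = 5, so x_{630} = x_6 = 24.

24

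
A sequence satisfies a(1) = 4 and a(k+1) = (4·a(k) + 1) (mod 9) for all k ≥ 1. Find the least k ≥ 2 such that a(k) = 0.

6

We have a(1) = 4,  a(2) = 8,  a(3) = 6,  a(4) = 7,  a(5) = 2,  a(6) = 0,  a(7) = 1,  a(8) = 5,  a(9) = 3,  a(10) = 4.
Since a(10) = a(1) = 4, the sequence is periodic with period 9.
The value 0 first appears (with k ≥ 2) at a(6).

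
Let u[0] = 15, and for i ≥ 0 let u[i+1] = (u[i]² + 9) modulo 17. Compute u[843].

5

We have u[0] = 15,  u[1] = 13,  u[2] = 8,  u[3] = 5,  u[4] = 0,  u[5] = 9,  u[6] = 5.
Since u[6] = u[3] = 5, the sequence is eventually periodic: after a pre-period of length 3 it cycles with period 3.
For i ≥ 3, u[i] depends only on (i - 3) mod 3. (843 - 3) mod 3 = 0, so u[843] = u[3] = 5.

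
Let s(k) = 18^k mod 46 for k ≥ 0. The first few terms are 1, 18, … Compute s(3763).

Computing terms: s(0) = 1; s(1) = 18; s(2) = 2; s(3) = 36; s(4) = 4; s(5) = 26; s(6) = 8; s(7) = 6; s(8) = 16; s(9) = 12; s(10) = 32; s(11) = 24; s(12) = 18.
Since s(12) = s(1) = 18, the sequence is eventually periodic: after a pre-period of length 1 it cycles with period 11.
For k ≥ 1, s(k) depends only on (k - 1) mod 11. (3763 - 1) mod 11 = 0, so s(3763) = s(1) = 18.

18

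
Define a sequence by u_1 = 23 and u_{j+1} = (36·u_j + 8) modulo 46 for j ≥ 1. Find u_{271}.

34

Listing terms: u_1 = 23; u_2 = 8; u_3 = 20; u_4 = 38; u_5 = 42; u_6 = 2; u_7 = 34; u_8 = 36; u_9 = 16; u_{10} = 32; u_{11} = 10; u_{12} = 0; u_{13} = 8.
Since u_{13} = u_2 = 8, the sequence is eventually periodic: after a pre-period of length 1 it cycles with period 11.
For j ≥ 2, u_j depends only on (j - 2) mod 11. (271 - 2) mod 11 = 5, so u_{271} = u_7 = 34.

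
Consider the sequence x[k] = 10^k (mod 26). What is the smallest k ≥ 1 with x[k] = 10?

1

We have x[0] = 1,  x[1] = 10,  x[2] = 22,  x[3] = 12,  x[4] = 16,  x[5] = 4,  x[6] = 14,  x[7] = 10.
Since x[7] = x[1] = 10, the sequence is eventually periodic: after a pre-period of length 1 it cycles with period 6.
The value 10 first appears (with k ≥ 1) at x[1].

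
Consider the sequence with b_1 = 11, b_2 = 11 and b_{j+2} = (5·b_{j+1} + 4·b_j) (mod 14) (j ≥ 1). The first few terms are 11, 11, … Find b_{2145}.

9

b_1 = 11, b_2 = 11, b_3 = 1, b_4 = 7, b_5 = 11, b_6 = 13, b_7 = 11, b_8 = 9, b_9 = 5, b_{10} = 5, b_{11} = 3, b_{12} = 7, b_{13} = 5, b_{14} = 11, b_{15} = 5, b_{16} = 13, b_{17} = 1, b_{18} = 1, b_{19} = 9, b_{20} = 7, b_{21} = 1, b_{22} = 5, b_{23} = 1, b_{24} = 11, b_{25} = 3, b_{26} = 3, b_{27} = 13, b_{28} = 7, b_{29} = 3, b_{30} = 1, b_{31} = 3, b_{32} = 5, b_{33} = 9, b_{34} = 9, b_{35} = 11, b_{36} = 7, b_{37} = 9, b_{38} = 3, b_{39} = 9, b_{40} = 1, b_{41} = 13, b_{42} = 13, b_{43} = 5, b_{44} = 7, b_{45} = 13, b_{46} = 9, b_{47} = 13, b_{48} = 3, b_{49} = 11, b_{50} = 11.
Since (b_{49}, b_{50}) = (b_1, b_2) = (11, 11) (two consecutive terms determine the rest), the sequence is periodic with period 48.
(2145 - 1) mod 48 = 32, so b_{2145} = b_{33} = 9.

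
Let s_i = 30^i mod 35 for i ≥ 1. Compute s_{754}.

s_1 = 30,  s_2 = 25,  s_3 = 15,  s_4 = 30.
Since s_4 = s_1 = 30, the sequence is periodic with period 3.
(754 - 1) mod 3 = 0, so s_{754} = s_1 = 30.

30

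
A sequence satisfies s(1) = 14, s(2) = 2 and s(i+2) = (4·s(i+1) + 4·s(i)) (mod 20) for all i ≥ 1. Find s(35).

Computing terms: s(1) = 14, s(2) = 2, s(3) = 4, s(4) = 4, s(5) = 12, s(6) = 4, s(7) = 4.
Since (s(6), s(7)) = (s(3), s(4)) = (4, 4) (two consecutive terms determine the rest), the sequence is eventually periodic: after a pre-period of length 2 it cycles with period 3.
For i ≥ 3, s(i) depends only on (i - 3) mod 3. (35 - 3) mod 3 = 2, so s(35) = s(5) = 12.

12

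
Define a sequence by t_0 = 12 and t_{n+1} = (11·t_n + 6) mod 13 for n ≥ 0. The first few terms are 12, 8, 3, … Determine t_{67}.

Computing terms: t_0 = 12, t_1 = 8, t_2 = 3, t_3 = 0, t_4 = 6, t_5 = 7, t_6 = 5, t_7 = 9, t_8 = 1, t_9 = 4, t_{10} = 11, t_{11} = 10, t_{12} = 12.
Since t_{12} = t_0 = 12, the sequence is periodic with period 12.
So t_{67} = t_{0 + ((67-0) mod 12)} = t_7 = 9.

9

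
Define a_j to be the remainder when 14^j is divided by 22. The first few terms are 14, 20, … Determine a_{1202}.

20

We have a_1 = 14; a_2 = 20; a_3 = 16; a_4 = 4; a_5 = 12; a_6 = 14.
The sequence repeats with period 5.
(1202 - 1) mod 5 = 1, so a_{1202} = a_2 = 20.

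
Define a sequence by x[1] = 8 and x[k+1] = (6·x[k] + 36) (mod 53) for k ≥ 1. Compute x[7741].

30

Listing terms: x[1] = 8,  x[2] = 31,  x[3] = 10,  x[4] = 43,  x[5] = 29,  x[6] = 51,  x[7] = 24,  x[8] = 21,  x[9] = 3,  x[10] = 1,  x[11] = 42,  x[12] = 23,  x[13] = 15,  x[14] = 20,  x[15] = 50,  x[16] = 18,  x[17] = 38,  x[18] = 52,  x[19] = 30,  x[20] = 4,  x[21] = 7,  x[22] = 25,  x[23] = 27,  x[24] = 39,  x[25] = 5,  x[26] = 13,  x[27] = 8.
Since x[27] = x[1] = 8, the sequence is periodic with period 26.
So x[7741] = x[1 + ((7741-1) mod 26)] = x[19] = 30.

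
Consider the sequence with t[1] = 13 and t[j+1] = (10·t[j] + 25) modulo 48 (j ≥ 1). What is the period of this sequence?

3

We have t[1] = 13, t[2] = 11, t[3] = 39, t[4] = 31, t[5] = 47, t[6] = 15, t[7] = 31.
Since t[7] = t[4] = 31, the sequence is eventually periodic: after a pre-period of length 3 it cycles with period 3.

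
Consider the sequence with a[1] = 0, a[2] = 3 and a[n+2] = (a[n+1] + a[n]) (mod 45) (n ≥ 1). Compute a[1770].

Computing terms: a[1] = 0,  a[2] = 3,  a[3] = 3,  a[4] = 6,  a[5] = 9,  a[6] = 15,  a[7] = 24,  a[8] = 39,  a[9] = 18,  a[10] = 12,  a[11] = 30,  a[12] = 42,  a[13] = 27,  a[14] = 24,  a[15] = 6,  a[16] = 30,  a[17] = 36,  a[18] = 21,  a[19] = 12,  a[20] = 33,  a[21] = 0,  a[22] = 33,  a[23] = 33,  a[24] = 21,  a[25] = 9,  a[26] = 30,  a[27] = 39,  a[28] = 24,  a[29] = 18,  a[30] = 42,  a[31] = 15,  a[32] = 12,  a[33] = 27,  a[34] = 39,  a[35] = 21,  a[36] = 15,  a[37] = 36,  a[38] = 6,  a[39] = 42,  a[40] = 3,  a[41] = 0,  a[42] = 3.
Since (a[41], a[42]) = (a[1], a[2]) = (0, 3) (two consecutive terms determine the rest), the sequence is periodic with period 40.
So a[1770] = a[1 + ((1770-1) mod 40)] = a[10] = 12.

12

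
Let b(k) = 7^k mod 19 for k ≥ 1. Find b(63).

Listing terms: b(1) = 7,  b(2) = 11,  b(3) = 1,  b(4) = 7.
The sequence repeats with period 3.
(63 - 1) mod 3 = 2, so b(63) = b(3) = 1.

1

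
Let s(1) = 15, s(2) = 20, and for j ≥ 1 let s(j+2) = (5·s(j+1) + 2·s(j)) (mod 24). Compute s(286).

18

We have s(1) = 15, s(2) = 20, s(3) = 10, s(4) = 18, s(5) = 14, s(6) = 10, s(7) = 6, s(8) = 2, s(9) = 22, s(10) = 18, s(11) = 14.
Since (s(10), s(11)) = (s(4), s(5)) = (18, 14) (two consecutive terms determine the rest), the sequence is eventually periodic: after a pre-period of length 3 it cycles with period 6.
For j ≥ 4, s(j) depends only on (j - 4) mod 6. (286 - 4) mod 6 = 0, so s(286) = s(4) = 18.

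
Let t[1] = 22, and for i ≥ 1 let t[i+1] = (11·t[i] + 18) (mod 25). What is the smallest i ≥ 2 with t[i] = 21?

Computing terms: t[1] = 22, t[2] = 10, t[3] = 3, t[4] = 1, t[5] = 4, t[6] = 12, t[7] = 0, t[8] = 18, t[9] = 16, t[10] = 19, t[11] = 2, t[12] = 15, t[13] = 8, t[14] = 6, t[15] = 9, t[16] = 17, t[17] = 5, t[18] = 23, t[19] = 21, t[20] = 24, t[21] = 7, t[22] = 20, t[23] = 13, t[24] = 11, t[25] = 14, t[26] = 22.
The sequence repeats with period 25.
The value 21 first appears (with i ≥ 2) at t[19].

19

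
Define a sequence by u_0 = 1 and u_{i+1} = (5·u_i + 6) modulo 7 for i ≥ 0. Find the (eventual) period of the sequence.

Listing terms: u_0 = 1; u_1 = 4; u_2 = 5; u_3 = 3; u_4 = 0; u_5 = 6; u_6 = 1.
Since u_6 = u_0 = 1, the sequence is periodic with period 6.

6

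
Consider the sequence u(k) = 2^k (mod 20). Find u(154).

Computing terms: u(1) = 2,  u(2) = 4,  u(3) = 8,  u(4) = 16,  u(5) = 12,  u(6) = 4.
Since u(6) = u(2) = 4, the sequence is eventually periodic: after a pre-period of length 1 it cycles with period 4.
For k ≥ 2, u(k) depends only on (k - 2) mod 4. (154 - 2) mod 4 = 0, so u(154) = u(2) = 4.

4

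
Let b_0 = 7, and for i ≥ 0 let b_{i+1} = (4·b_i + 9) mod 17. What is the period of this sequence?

Computing terms: b_0 = 7,  b_1 = 3,  b_2 = 4,  b_3 = 8,  b_4 = 7.
Since b_4 = b_0 = 7, the sequence is periodic with period 4.

4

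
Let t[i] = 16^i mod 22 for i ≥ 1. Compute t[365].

12

Computing terms: t[1] = 16; t[2] = 14; t[3] = 4; t[4] = 20; t[5] = 12; t[6] = 16.
Since t[6] = t[1] = 16, the sequence is periodic with period 5.
So t[365] = t[1 + ((365-1) mod 5)] = t[5] = 12.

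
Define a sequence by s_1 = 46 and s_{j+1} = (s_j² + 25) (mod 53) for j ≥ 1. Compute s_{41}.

31

We have s_1 = 46; s_2 = 21; s_3 = 42; s_4 = 40; s_5 = 35; s_6 = 31; s_7 = 32; s_8 = 42.
Since s_8 = s_3 = 42, the sequence is eventually periodic: after a pre-period of length 2 it cycles with period 5.
For j ≥ 3, s_j depends only on (j - 3) mod 5. (41 - 3) mod 5 = 3, so s_{41} = s_6 = 31.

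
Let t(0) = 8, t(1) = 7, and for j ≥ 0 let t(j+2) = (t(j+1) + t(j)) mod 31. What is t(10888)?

Computing terms: t(0) = 8; t(1) = 7; t(2) = 15; t(3) = 22; t(4) = 6; t(5) = 28; t(6) = 3; t(7) = 0; t(8) = 3; t(9) = 3; t(10) = 6; t(11) = 9; t(12) = 15; t(13) = 24; t(14) = 8; t(15) = 1; t(16) = 9; t(17) = 10; t(18) = 19; t(19) = 29; t(20) = 17; t(21) = 15; t(22) = 1; t(23) = 16; t(24) = 17; t(25) = 2; t(26) = 19; t(27) = 21; t(28) = 9; t(29) = 30; t(30) = 8; t(31) = 7.
Since (t(30), t(31)) = (t(0), t(1)) = (8, 7) (two consecutive terms determine the rest), the sequence is periodic with period 30.
So t(10888) = t(0 + ((10888-0) mod 30)) = t(28) = 9.

9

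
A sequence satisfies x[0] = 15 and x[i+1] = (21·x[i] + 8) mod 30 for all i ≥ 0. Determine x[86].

23

Listing terms: x[0] = 15, x[1] = 23, x[2] = 11, x[3] = 29, x[4] = 17, x[5] = 5, x[6] = 23.
Since x[6] = x[1] = 23, the sequence is eventually periodic: after a pre-period of length 1 it cycles with period 5.
For i ≥ 1, x[i] depends only on (i - 1) mod 5. (86 - 1) mod 5 = 0, so x[86] = x[1] = 23.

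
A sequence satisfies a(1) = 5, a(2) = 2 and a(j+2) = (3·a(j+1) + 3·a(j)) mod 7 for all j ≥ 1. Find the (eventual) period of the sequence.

42

We have a(1) = 5,  a(2) = 2,  a(3) = 0,  a(4) = 6,  a(5) = 4,  a(6) = 2,  a(7) = 4,  a(8) = 4,  a(9) = 3,  a(10) = 0,  a(11) = 2,  a(12) = 6,  a(13) = 3,  a(14) = 6,  a(15) = 6,  a(16) = 1,  a(17) = 0,  a(18) = 3,  a(19) = 2,  a(20) = 1,  a(21) = 2,  a(22) = 2,  a(23) = 5,  a(24) = 0,  a(25) = 1,  a(26) = 3,  a(27) = 5,  a(28) = 3,  a(29) = 3,  a(30) = 4,  a(31) = 0,  a(32) = 5,  a(33) = 1,  a(34) = 4,  a(35) = 1,  a(36) = 1,  a(37) = 6,  a(38) = 0,  a(39) = 4,  a(40) = 5,  a(41) = 6,  a(42) = 5,  a(43) = 5,  a(44) = 2.
Since (a(43), a(44)) = (a(1), a(2)) = (5, 2) (two consecutive terms determine the rest), the sequence is periodic with period 42.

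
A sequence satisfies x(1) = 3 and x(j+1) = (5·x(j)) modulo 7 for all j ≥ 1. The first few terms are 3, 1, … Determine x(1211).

Computing terms: x(1) = 3; x(2) = 1; x(3) = 5; x(4) = 4; x(5) = 6; x(6) = 2; x(7) = 3.
Since x(7) = x(1) = 3, the sequence is periodic with period 6.
So x(1211) = x(1 + ((1211-1) mod 6)) = x(5) = 6.

6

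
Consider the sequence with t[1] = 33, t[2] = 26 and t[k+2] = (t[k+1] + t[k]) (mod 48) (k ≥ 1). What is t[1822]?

t[1] = 33; t[2] = 26; t[3] = 11; t[4] = 37; t[5] = 0; t[6] = 37; t[7] = 37; t[8] = 26; t[9] = 15; t[10] = 41; t[11] = 8; t[12] = 1; t[13] = 9; t[14] = 10; t[15] = 19; t[16] = 29; t[17] = 0; t[18] = 29; t[19] = 29; t[20] = 10; t[21] = 39; t[22] = 1; t[23] = 40; t[24] = 41; t[25] = 33; t[26] = 26.
Since (t[25], t[26]) = (t[1], t[2]) = (33, 26) (two consecutive terms determine the rest), the sequence is periodic with period 24.
(1822 - 1) mod 24 = 21, so t[1822] = t[22] = 1.

1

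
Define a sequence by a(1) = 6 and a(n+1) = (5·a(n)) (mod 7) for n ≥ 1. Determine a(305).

5

Computing terms: a(1) = 6,  a(2) = 2,  a(3) = 3,  a(4) = 1,  a(5) = 5,  a(6) = 4,  a(7) = 6.
Since a(7) = a(1) = 6, the sequence is periodic with period 6.
So a(305) = a(1 + ((305-1) mod 6)) = a(5) = 5.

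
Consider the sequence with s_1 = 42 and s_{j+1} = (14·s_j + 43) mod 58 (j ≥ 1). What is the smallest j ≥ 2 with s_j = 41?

s_1 = 42; s_2 = 51; s_3 = 3; s_4 = 27; s_5 = 15; s_6 = 21; s_7 = 47; s_8 = 5; s_9 = 55; s_{10} = 1; s_{11} = 57; s_{12} = 29; s_{13} = 43; s_{14} = 7; s_{15} = 25; s_{16} = 45; s_{17} = 35; s_{18} = 11; s_{19} = 23; s_{20} = 17; s_{21} = 49; s_{22} = 33; s_{23} = 41; s_{24} = 37; s_{25} = 39; s_{26} = 9; s_{27} = 53; s_{28} = 31; s_{29} = 13; s_{30} = 51.
Since s_{30} = s_2 = 51, the sequence is eventually periodic: after a pre-period of length 1 it cycles with period 28.
The value 41 first appears (with j ≥ 2) at s_{23}.

23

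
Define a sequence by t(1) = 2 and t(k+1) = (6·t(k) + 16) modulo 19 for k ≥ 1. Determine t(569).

9

Listing terms: t(1) = 2; t(2) = 9; t(3) = 13; t(4) = 18; t(5) = 10; t(6) = 0; t(7) = 16; t(8) = 17; t(9) = 4; t(10) = 2.
Since t(10) = t(1) = 2, the sequence is periodic with period 9.
(569 - 1) mod 9 = 1, so t(569) = t(2) = 9.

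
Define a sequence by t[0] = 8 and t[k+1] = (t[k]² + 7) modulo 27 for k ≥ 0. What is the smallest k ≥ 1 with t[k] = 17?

We have t[0] = 8; t[1] = 17; t[2] = 26; t[3] = 8.
Since t[3] = t[0] = 8, the sequence is periodic with period 3.
The value 17 first appears (with k ≥ 1) at t[1].

1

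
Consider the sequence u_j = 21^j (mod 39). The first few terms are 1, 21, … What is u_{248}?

Computing terms: u_0 = 1, u_1 = 21, u_2 = 12, u_3 = 18, u_4 = 27, u_5 = 21.
Since u_5 = u_1 = 21, the sequence is eventually periodic: after a pre-period of length 1 it cycles with period 4.
For j ≥ 1, u_j depends only on (j - 1) mod 4. (248 - 1) mod 4 = 3, so u_{248} = u_4 = 27.

27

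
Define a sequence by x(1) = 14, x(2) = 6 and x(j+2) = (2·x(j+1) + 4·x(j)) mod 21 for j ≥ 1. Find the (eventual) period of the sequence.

Listing terms: x(1) = 14, x(2) = 6, x(3) = 5, x(4) = 13, x(5) = 4, x(6) = 18, x(7) = 10, x(8) = 8, x(9) = 14, x(10) = 18, x(11) = 8, x(12) = 4, x(13) = 19, x(14) = 12, x(15) = 16, x(16) = 17, x(17) = 14, x(18) = 12, x(19) = 17, x(20) = 19, x(21) = 1, x(22) = 15, x(23) = 13, x(24) = 2, x(25) = 14, x(26) = 15, x(27) = 2, x(28) = 1, x(29) = 10, x(30) = 3, x(31) = 4, x(32) = 20, x(33) = 14, x(34) = 3, x(35) = 20, x(36) = 10, x(37) = 16, x(38) = 9, x(39) = 19, x(40) = 11, x(41) = 14, x(42) = 9, x(43) = 11, x(44) = 16, x(45) = 13, x(46) = 6, x(47) = 1, x(48) = 5, x(49) = 14, x(50) = 6.
The sequence repeats with period 48.

48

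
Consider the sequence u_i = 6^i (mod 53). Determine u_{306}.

Listing terms: u_0 = 1; u_1 = 6; u_2 = 36; u_3 = 4; u_4 = 24; u_5 = 38; u_6 = 16; u_7 = 43; u_8 = 46; u_9 = 11; u_{10} = 13; u_{11} = 25; u_{12} = 44; u_{13} = 52; u_{14} = 47; u_{15} = 17; u_{16} = 49; u_{17} = 29; u_{18} = 15; u_{19} = 37; u_{20} = 10; u_{21} = 7; u_{22} = 42; u_{23} = 40; u_{24} = 28; u_{25} = 9; u_{26} = 1.
The sequence repeats with period 26.
So u_{306} = u_{0 + ((306-0) mod 26)} = u_{20} = 10.

10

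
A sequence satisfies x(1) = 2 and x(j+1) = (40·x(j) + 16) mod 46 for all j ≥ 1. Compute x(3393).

0

Computing terms: x(1) = 2; x(2) = 4; x(3) = 38; x(4) = 18; x(5) = 0; x(6) = 16; x(7) = 12; x(8) = 36; x(9) = 30; x(10) = 20; x(11) = 34; x(12) = 42; x(13) = 40; x(14) = 6; x(15) = 26; x(16) = 44; x(17) = 28; x(18) = 32; x(19) = 8; x(20) = 14; x(21) = 24; x(22) = 10; x(23) = 2.
The sequence repeats with period 22.
So x(3393) = x(1 + ((3393-1) mod 22)) = x(5) = 0.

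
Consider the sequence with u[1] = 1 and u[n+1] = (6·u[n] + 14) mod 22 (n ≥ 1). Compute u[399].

u[1] = 1, u[2] = 20, u[3] = 2, u[4] = 4, u[5] = 16, u[6] = 0, u[7] = 14, u[8] = 10, u[9] = 8, u[10] = 18, u[11] = 12, u[12] = 20.
Since u[12] = u[2] = 20, the sequence is eventually periodic: after a pre-period of length 1 it cycles with period 10.
For n ≥ 2, u[n] depends only on (n - 2) mod 10. (399 - 2) mod 10 = 7, so u[399] = u[9] = 8.

8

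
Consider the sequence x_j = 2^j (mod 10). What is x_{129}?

Listing terms: x_1 = 2, x_2 = 4, x_3 = 8, x_4 = 6, x_5 = 2.
The sequence repeats with period 4.
So x_{129} = x_{1 + ((129-1) mod 4)} = x_1 = 2.

2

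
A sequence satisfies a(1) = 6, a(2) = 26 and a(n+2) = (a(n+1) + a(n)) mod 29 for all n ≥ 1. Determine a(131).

3

Computing terms: a(1) = 6,  a(2) = 26,  a(3) = 3,  a(4) = 0,  a(5) = 3,  a(6) = 3,  a(7) = 6,  a(8) = 9,  a(9) = 15,  a(10) = 24,  a(11) = 10,  a(12) = 5,  a(13) = 15,  a(14) = 20,  a(15) = 6,  a(16) = 26.
Since (a(15), a(16)) = (a(1), a(2)) = (6, 26) (two consecutive terms determine the rest), the sequence is periodic with period 14.
(131 - 1) mod 14 = 4, so a(131) = a(5) = 3.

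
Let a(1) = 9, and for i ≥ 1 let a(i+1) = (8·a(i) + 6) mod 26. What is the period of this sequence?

4

Computing terms: a(1) = 9, a(2) = 0, a(3) = 6, a(4) = 2, a(5) = 22, a(6) = 0.
Since a(6) = a(2) = 0, the sequence is eventually periodic: after a pre-period of length 1 it cycles with period 4.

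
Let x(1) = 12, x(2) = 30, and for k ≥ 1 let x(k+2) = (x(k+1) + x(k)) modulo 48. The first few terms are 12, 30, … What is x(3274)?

24

Computing terms: x(1) = 12,  x(2) = 30,  x(3) = 42,  x(4) = 24,  x(5) = 18,  x(6) = 42,  x(7) = 12,  x(8) = 6,  x(9) = 18,  x(10) = 24,  x(11) = 42,  x(12) = 18,  x(13) = 12,  x(14) = 30.
Since (x(13), x(14)) = (x(1), x(2)) = (12, 30) (two consecutive terms determine the rest), the sequence is periodic with period 12.
(3274 - 1) mod 12 = 9, so x(3274) = x(10) = 24.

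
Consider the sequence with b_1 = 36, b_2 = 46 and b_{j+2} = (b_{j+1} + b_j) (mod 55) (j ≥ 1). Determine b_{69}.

Listing terms: b_1 = 36,  b_2 = 46,  b_3 = 27,  b_4 = 18,  b_5 = 45,  b_6 = 8,  b_7 = 53,  b_8 = 6,  b_9 = 4,  b_{10} = 10,  b_{11} = 14,  b_{12} = 24,  b_{13} = 38,  b_{14} = 7,  b_{15} = 45,  b_{16} = 52,  b_{17} = 42,  b_{18} = 39,  b_{19} = 26,  b_{20} = 10,  b_{21} = 36,  b_{22} = 46.
The sequence repeats with period 20.
So b_{69} = b_{1 + ((69-1) mod 20)} = b_9 = 4.

4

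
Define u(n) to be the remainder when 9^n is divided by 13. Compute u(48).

We have u(1) = 9, u(2) = 3, u(3) = 1, u(4) = 9.
The sequence repeats with period 3.
(48 - 1) mod 3 = 2, so u(48) = u(3) = 1.

1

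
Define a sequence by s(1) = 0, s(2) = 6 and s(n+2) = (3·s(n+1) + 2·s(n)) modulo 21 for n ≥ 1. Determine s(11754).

We have s(1) = 0, s(2) = 6, s(3) = 18, s(4) = 3, s(5) = 3, s(6) = 15, s(7) = 9, s(8) = 15, s(9) = 0, s(10) = 9, s(11) = 6, s(12) = 15, s(13) = 15, s(14) = 12, s(15) = 3, s(16) = 12, s(17) = 0, s(18) = 3, s(19) = 9, s(20) = 12, s(21) = 12, s(22) = 18, s(23) = 15, s(24) = 18, s(25) = 0, s(26) = 15, s(27) = 3, s(28) = 18, s(29) = 18, s(30) = 6, s(31) = 12, s(32) = 6, s(33) = 0, s(34) = 12, s(35) = 15, s(36) = 6, s(37) = 6, s(38) = 9, s(39) = 18, s(40) = 9, s(41) = 0, s(42) = 18, s(43) = 12, s(44) = 9, s(45) = 9, s(46) = 3, s(47) = 6, s(48) = 3, s(49) = 0, s(50) = 6.
Since (s(49), s(50)) = (s(1), s(2)) = (0, 6) (two consecutive terms determine the rest), the sequence is periodic with period 48.
(11754 - 1) mod 48 = 41, so s(11754) = s(42) = 18.

18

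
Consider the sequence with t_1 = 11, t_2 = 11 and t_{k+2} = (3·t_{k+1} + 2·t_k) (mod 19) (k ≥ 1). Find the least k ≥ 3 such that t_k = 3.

13

t_1 = 11; t_2 = 11; t_3 = 17; t_4 = 16; t_5 = 6; t_6 = 12; t_7 = 10; t_8 = 16; t_9 = 11; t_{10} = 8; t_{11} = 8; t_{12} = 2; t_{13} = 3; t_{14} = 13; t_{15} = 7; t_{16} = 9; t_{17} = 3; t_{18} = 8; t_{19} = 11; t_{20} = 11.
The sequence repeats with period 18.
The value 3 first appears (with k ≥ 3) at t_{13}.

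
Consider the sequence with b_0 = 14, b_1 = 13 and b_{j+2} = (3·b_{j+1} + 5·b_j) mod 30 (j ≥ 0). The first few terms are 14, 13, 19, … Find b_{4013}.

13

b_0 = 14,  b_1 = 13,  b_2 = 19,  b_3 = 2,  b_4 = 11,  b_5 = 13,  b_6 = 4,  b_7 = 17,  b_8 = 11,  b_9 = 28,  b_{10} = 19,  b_{11} = 17,  b_{12} = 26,  b_{13} = 13,  b_{14} = 19.
Since (b_{13}, b_{14}) = (b_1, b_2) = (13, 19) (two consecutive terms determine the rest), the sequence is eventually periodic: after a pre-period of length 1 it cycles with period 12.
For j ≥ 1, b_j depends only on (j - 1) mod 12. (4013 - 1) mod 12 = 4, so b_{4013} = b_5 = 13.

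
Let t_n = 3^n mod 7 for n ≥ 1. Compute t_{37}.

t_1 = 3, t_2 = 2, t_3 = 6, t_4 = 4, t_5 = 5, t_6 = 1, t_7 = 3.
The sequence repeats with period 6.
(37 - 1) mod 6 = 0, so t_{37} = t_1 = 3.

3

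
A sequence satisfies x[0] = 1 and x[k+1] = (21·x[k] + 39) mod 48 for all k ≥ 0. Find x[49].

12

x[0] = 1, x[1] = 12, x[2] = 3, x[3] = 6, x[4] = 21, x[5] = 0, x[6] = 39, x[7] = 42, x[8] = 9, x[9] = 36, x[10] = 27, x[11] = 30, x[12] = 45, x[13] = 24, x[14] = 15, x[15] = 18, x[16] = 33, x[17] = 12.
Since x[17] = x[1] = 12, the sequence is eventually periodic: after a pre-period of length 1 it cycles with period 16.
For k ≥ 1, x[k] depends only on (k - 1) mod 16. (49 - 1) mod 16 = 0, so x[49] = x[1] = 12.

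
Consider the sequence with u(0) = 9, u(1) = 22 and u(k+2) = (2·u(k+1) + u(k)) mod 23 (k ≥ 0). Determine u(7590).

We have u(0) = 9, u(1) = 22, u(2) = 7, u(3) = 13, u(4) = 10, u(5) = 10, u(6) = 7, u(7) = 1, u(8) = 9, u(9) = 19, u(10) = 1, u(11) = 21, u(12) = 20, u(13) = 15, u(14) = 4, u(15) = 0, u(16) = 4, u(17) = 8, u(18) = 20, u(19) = 2, u(20) = 1, u(21) = 4, u(22) = 9, u(23) = 22.
Since (u(22), u(23)) = (u(0), u(1)) = (9, 22) (two consecutive terms determine the rest), the sequence is periodic with period 22.
(7590 - 0) mod 22 = 0, so u(7590) = u(0) = 9.

9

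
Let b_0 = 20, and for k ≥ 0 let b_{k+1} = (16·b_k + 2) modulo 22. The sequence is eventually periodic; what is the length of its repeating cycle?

5

Listing terms: b_0 = 20,  b_1 = 14,  b_2 = 6,  b_3 = 10,  b_4 = 8,  b_5 = 20.
Since b_5 = b_0 = 20, the sequence is periodic with period 5.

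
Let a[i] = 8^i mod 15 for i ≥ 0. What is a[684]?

1

a[0] = 1, a[1] = 8, a[2] = 4, a[3] = 2, a[4] = 1.
Since a[4] = a[0] = 1, the sequence is periodic with period 4.
So a[684] = a[0 + ((684-0) mod 4)] = a[0] = 1.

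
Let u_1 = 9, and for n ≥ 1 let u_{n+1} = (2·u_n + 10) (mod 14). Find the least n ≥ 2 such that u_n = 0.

2

Listing terms: u_1 = 9, u_2 = 0, u_3 = 10, u_4 = 2, u_5 = 0.
Since u_5 = u_2 = 0, the sequence is eventually periodic: after a pre-period of length 1 it cycles with period 3.
The value 0 first appears (with n ≥ 2) at u_2.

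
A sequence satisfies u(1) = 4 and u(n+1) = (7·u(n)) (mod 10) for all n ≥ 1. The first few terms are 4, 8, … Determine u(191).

6

We have u(1) = 4; u(2) = 8; u(3) = 6; u(4) = 2; u(5) = 4.
The sequence repeats with period 4.
(191 - 1) mod 4 = 2, so u(191) = u(3) = 6.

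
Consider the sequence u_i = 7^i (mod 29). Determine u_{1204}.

1

Listing terms: u_1 = 7; u_2 = 20; u_3 = 24; u_4 = 23; u_5 = 16; u_6 = 25; u_7 = 1; u_8 = 7.
Since u_8 = u_1 = 7, the sequence is periodic with period 7.
(1204 - 1) mod 7 = 6, so u_{1204} = u_7 = 1.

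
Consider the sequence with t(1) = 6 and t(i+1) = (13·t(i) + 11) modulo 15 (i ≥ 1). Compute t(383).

8

t(1) = 6,  t(2) = 14,  t(3) = 13,  t(4) = 0,  t(5) = 11,  t(6) = 4,  t(7) = 3,  t(8) = 5,  t(9) = 1,  t(10) = 9,  t(11) = 8,  t(12) = 10,  t(13) = 6.
Since t(13) = t(1) = 6, the sequence is periodic with period 12.
(383 - 1) mod 12 = 10, so t(383) = t(11) = 8.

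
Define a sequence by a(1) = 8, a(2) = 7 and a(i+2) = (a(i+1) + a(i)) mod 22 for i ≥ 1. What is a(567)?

a(1) = 8,  a(2) = 7,  a(3) = 15,  a(4) = 0,  a(5) = 15,  a(6) = 15,  a(7) = 8,  a(8) = 1,  a(9) = 9,  a(10) = 10,  a(11) = 19,  a(12) = 7,  a(13) = 4,  a(14) = 11,  a(15) = 15,  a(16) = 4,  a(17) = 19,  a(18) = 1,  a(19) = 20,  a(20) = 21,  a(21) = 19,  a(22) = 18,  a(23) = 15,  a(24) = 11,  a(25) = 4,  a(26) = 15,  a(27) = 19,  a(28) = 12,  a(29) = 9,  a(30) = 21,  a(31) = 8,  a(32) = 7.
The sequence repeats with period 30.
So a(567) = a(1 + ((567-1) mod 30)) = a(27) = 19.

19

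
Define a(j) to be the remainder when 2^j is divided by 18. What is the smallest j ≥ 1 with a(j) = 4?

2

a(0) = 1, a(1) = 2, a(2) = 4, a(3) = 8, a(4) = 16, a(5) = 14, a(6) = 10, a(7) = 2.
Since a(7) = a(1) = 2, the sequence is eventually periodic: after a pre-period of length 1 it cycles with period 6.
The value 4 first appears (with j ≥ 1) at a(2).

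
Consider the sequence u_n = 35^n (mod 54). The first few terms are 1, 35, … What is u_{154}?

u_0 = 1,  u_1 = 35,  u_2 = 37,  u_3 = 53,  u_4 = 19,  u_5 = 17,  u_6 = 1.
Since u_6 = u_0 = 1, the sequence is periodic with period 6.
(154 - 0) mod 6 = 4, so u_{154} = u_4 = 19.

19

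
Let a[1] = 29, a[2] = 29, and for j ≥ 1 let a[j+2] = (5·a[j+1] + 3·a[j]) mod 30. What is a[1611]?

22

a[1] = 29,  a[2] = 29,  a[3] = 22,  a[4] = 17,  a[5] = 1,  a[6] = 26,  a[7] = 13,  a[8] = 23,  a[9] = 4,  a[10] = 29,  a[11] = 7,  a[12] = 2,  a[13] = 1,  a[14] = 11,  a[15] = 28,  a[16] = 23,  a[17] = 19,  a[18] = 14,  a[19] = 7,  a[20] = 17,  a[21] = 16,  a[22] = 11,  a[23] = 13,  a[24] = 8,  a[25] = 19,  a[26] = 29,  a[27] = 22.
Since (a[26], a[27]) = (a[2], a[3]) = (29, 22) (two consecutive terms determine the rest), the sequence is eventually periodic: after a pre-period of length 1 it cycles with period 24.
For j ≥ 2, a[j] depends only on (j - 2) mod 24. (1611 - 2) mod 24 = 1, so a[1611] = a[3] = 22.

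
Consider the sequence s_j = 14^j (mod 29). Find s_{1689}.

We have s_1 = 14, s_2 = 22, s_3 = 18, s_4 = 20, s_5 = 19, s_6 = 5, s_7 = 12, s_8 = 23, s_9 = 3, s_{10} = 13, s_{11} = 8, s_{12} = 25, s_{13} = 2, s_{14} = 28, s_{15} = 15, s_{16} = 7, s_{17} = 11, s_{18} = 9, s_{19} = 10, s_{20} = 24, s_{21} = 17, s_{22} = 6, s_{23} = 26, s_{24} = 16, s_{25} = 21, s_{26} = 4, s_{27} = 27, s_{28} = 1, s_{29} = 14.
The sequence repeats with period 28.
So s_{1689} = s_{1 + ((1689-1) mod 28)} = s_9 = 3.

3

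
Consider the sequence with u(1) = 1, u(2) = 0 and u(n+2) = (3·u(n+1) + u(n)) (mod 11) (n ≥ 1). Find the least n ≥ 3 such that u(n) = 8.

8

Listing terms: u(1) = 1, u(2) = 0, u(3) = 1, u(4) = 3, u(5) = 10, u(6) = 0, u(7) = 10, u(8) = 8, u(9) = 1, u(10) = 0.
Since (u(9), u(10)) = (u(1), u(2)) = (1, 0) (two consecutive terms determine the rest), the sequence is periodic with period 8.
The value 8 first appears (with n ≥ 3) at u(8).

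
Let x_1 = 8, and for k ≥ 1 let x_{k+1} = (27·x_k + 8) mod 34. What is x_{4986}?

16

We have x_1 = 8,  x_2 = 20,  x_3 = 4,  x_4 = 14,  x_5 = 12,  x_6 = 26,  x_7 = 30,  x_8 = 2,  x_9 = 28,  x_{10} = 16,  x_{11} = 32,  x_{12} = 22,  x_{13} = 24,  x_{14} = 10,  x_{15} = 6,  x_{16} = 0,  x_{17} = 8.
Since x_{17} = x_1 = 8, the sequence is periodic with period 16.
So x_{4986} = x_{1 + ((4986-1) mod 16)} = x_{10} = 16.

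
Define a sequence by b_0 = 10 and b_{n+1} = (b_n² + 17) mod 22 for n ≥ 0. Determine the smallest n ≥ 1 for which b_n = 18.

6

Computing terms: b_0 = 10, b_1 = 7, b_2 = 0, b_3 = 17, b_4 = 20, b_5 = 21, b_6 = 18, b_7 = 11, b_8 = 6, b_9 = 9, b_{10} = 10.
Since b_{10} = b_0 = 10, the sequence is periodic with period 10.
The value 18 first appears (with n ≥ 1) at b_6.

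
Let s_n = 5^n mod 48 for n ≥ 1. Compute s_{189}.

5

We have s_1 = 5,  s_2 = 25,  s_3 = 29,  s_4 = 1,  s_5 = 5.
The sequence repeats with period 4.
So s_{189} = s_{1 + ((189-1) mod 4)} = s_1 = 5.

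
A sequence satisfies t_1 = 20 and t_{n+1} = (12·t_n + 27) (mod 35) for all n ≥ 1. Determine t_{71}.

31

t_1 = 20,  t_2 = 22,  t_3 = 11,  t_4 = 19,  t_5 = 10,  t_6 = 7,  t_7 = 6,  t_8 = 29,  t_9 = 25,  t_{10} = 12,  t_{11} = 31,  t_{12} = 14,  t_{13} = 20.
The sequence repeats with period 12.
So t_{71} = t_{1 + ((71-1) mod 12)} = t_{11} = 31.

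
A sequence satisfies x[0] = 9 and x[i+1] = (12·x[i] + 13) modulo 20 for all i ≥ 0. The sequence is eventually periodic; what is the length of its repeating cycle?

Computing terms: x[0] = 9; x[1] = 1; x[2] = 5; x[3] = 13; x[4] = 9.
The sequence repeats with period 4.

4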